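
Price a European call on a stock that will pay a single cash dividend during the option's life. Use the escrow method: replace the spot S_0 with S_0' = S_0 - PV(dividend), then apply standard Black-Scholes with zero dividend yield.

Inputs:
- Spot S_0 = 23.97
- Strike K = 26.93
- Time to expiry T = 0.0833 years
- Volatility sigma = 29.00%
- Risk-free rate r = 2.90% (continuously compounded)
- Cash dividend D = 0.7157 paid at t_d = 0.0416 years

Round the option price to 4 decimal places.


Answer: Price = 0.0361

Derivation:
PV(D) = D * exp(-r * t_d) = 0.7157 * 0.99879433 = 0.71483710
S_0' = S_0 - PV(D) = 23.9700 - 0.71483710 = 23.25516290
d1 = (ln(S_0'/K) + (r + sigma^2/2)*T) / (sigma*sqrt(T)) = -1.68216108
d2 = d1 - sigma*sqrt(T) = -1.76586012
exp(-rT) = 0.99758722
N(d1) = 0.04626880; N(d2) = 0.03870966
C = S_0' * N(d1) - K * exp(-rT) * N(d2) = 23.25516290 * 0.04626880 - 26.9300 * 0.99758722 * 0.03870966 = 0.0361


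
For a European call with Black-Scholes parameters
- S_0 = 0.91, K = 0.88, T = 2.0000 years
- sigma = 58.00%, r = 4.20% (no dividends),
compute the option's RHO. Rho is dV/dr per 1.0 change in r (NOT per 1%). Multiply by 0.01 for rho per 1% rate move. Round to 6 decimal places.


d1 = 0.5533996787; d2 = -0.2668441874
phi(d1) = 0.3423012316; exp(-qT) = 1.0000000000; exp(-rT) = 0.9194312561
N(d2) = 0.3947945654
Rho = K*T*exp(-rT)*N(d2) = 0.8800 * 2.0000 * 0.9194312561 * 0.3947945654 = 0.638856

Answer: Rho = 0.638856


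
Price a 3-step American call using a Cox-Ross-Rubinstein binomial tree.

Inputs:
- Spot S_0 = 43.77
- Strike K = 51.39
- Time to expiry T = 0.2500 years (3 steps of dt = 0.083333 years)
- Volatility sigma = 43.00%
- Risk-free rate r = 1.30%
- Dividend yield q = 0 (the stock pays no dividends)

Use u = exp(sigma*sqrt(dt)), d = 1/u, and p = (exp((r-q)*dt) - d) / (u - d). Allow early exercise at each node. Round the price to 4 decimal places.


dt = T/N = 0.083333
u = exp(sigma*sqrt(dt)) = 1.132163; d = 1/u = 0.883265
p = (exp((r-q)*dt) - d) / (u - d) = 0.473362
Discount per step: exp(-r*dt) = 0.998917
Stock lattice S(k, i) with i counting down-moves:
  k=0: S(0,0) = 43.7700
  k=1: S(1,0) = 49.5548; S(1,1) = 38.6605
  k=2: S(2,0) = 56.1041; S(2,1) = 43.7700; S(2,2) = 34.1475
  k=3: S(3,0) = 63.5190; S(3,1) = 49.5548; S(3,2) = 38.6605; S(3,3) = 30.1612
Terminal payoffs V(N, i) = max(S_T - K, 0):
  V(3,0) = 12.129032; V(3,1) = 0.000000; V(3,2) = 0.000000; V(3,3) = 0.000000
Backward induction: V(k, i) = exp(-r*dt) * [p * V(k+1, i) + (1-p) * V(k+1, i+1)]; then take max(V_cont, immediate exercise) for American.
  V(2,0) = exp(-r*dt) * [p*12.129032 + (1-p)*0.000000] = 5.735207; exercise = 4.714121; V(2,0) = max -> 5.735207
  V(2,1) = exp(-r*dt) * [p*0.000000 + (1-p)*0.000000] = 0.000000; exercise = 0.000000; V(2,1) = max -> 0.000000
  V(2,2) = exp(-r*dt) * [p*0.000000 + (1-p)*0.000000] = 0.000000; exercise = 0.000000; V(2,2) = max -> 0.000000
  V(1,0) = exp(-r*dt) * [p*5.735207 + (1-p)*0.000000] = 2.711890; exercise = 0.000000; V(1,0) = max -> 2.711890
  V(1,1) = exp(-r*dt) * [p*0.000000 + (1-p)*0.000000] = 0.000000; exercise = 0.000000; V(1,1) = max -> 0.000000
  V(0,0) = exp(-r*dt) * [p*2.711890 + (1-p)*0.000000] = 1.282316; exercise = 0.000000; V(0,0) = max -> 1.282316

Answer: Price = V(0,0) = 1.2823


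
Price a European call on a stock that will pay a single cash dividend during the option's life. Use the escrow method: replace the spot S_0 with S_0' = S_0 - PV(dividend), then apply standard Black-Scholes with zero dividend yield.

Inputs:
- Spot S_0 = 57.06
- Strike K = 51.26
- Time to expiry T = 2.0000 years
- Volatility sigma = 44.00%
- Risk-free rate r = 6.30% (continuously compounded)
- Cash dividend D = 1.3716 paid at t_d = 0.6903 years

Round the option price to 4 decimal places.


Answer: Price = 18.2767

Derivation:
PV(D) = D * exp(-r * t_d) = 1.3716 * 0.95744318 = 1.31322907
S_0' = S_0 - PV(D) = 57.0600 - 1.31322907 = 55.74677093
d1 = (ln(S_0'/K) + (r + sigma^2/2)*T) / (sigma*sqrt(T)) = 0.64846315
d2 = d1 - sigma*sqrt(T) = 0.02620918
exp(-rT) = 0.88161485
N(d1) = 0.74165728; N(d2) = 0.51045475
C = S_0' * N(d1) - K * exp(-rT) * N(d2) = 55.74677093 * 0.74165728 - 51.2600 * 0.88161485 * 0.51045475 = 18.2767


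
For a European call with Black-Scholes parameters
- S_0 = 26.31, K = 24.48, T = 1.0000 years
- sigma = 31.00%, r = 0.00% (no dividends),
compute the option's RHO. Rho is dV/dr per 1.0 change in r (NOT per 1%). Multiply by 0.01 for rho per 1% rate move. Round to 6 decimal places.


d1 = 0.3875568949; d2 = 0.0775568949
phi(d1) = 0.3700790281; exp(-qT) = 1.0000000000; exp(-rT) = 1.0000000000
N(d2) = 0.5309097340
Rho = K*T*exp(-rT)*N(d2) = 24.4800 * 1.0000 * 1.0000000000 * 0.5309097340 = 12.996670

Answer: Rho = 12.996670


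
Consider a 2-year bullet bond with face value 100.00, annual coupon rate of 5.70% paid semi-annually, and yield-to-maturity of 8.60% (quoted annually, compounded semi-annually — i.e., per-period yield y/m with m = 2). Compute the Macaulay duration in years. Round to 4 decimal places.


Coupon per period c = face * coupon_rate / m = 2.850000
Periods per year m = 2; per-period yield y/m = 0.043000
Number of cashflows N = 4
Cashflows (t years, CF_t, discount factor 1/(1+y/m)^(m*t), PV):
  t = 0.5000: CF_t = 2.850000, DF = 0.958773, PV = 2.732502
  t = 1.0000: CF_t = 2.850000, DF = 0.919245, PV = 2.619849
  t = 1.5000: CF_t = 2.850000, DF = 0.881347, PV = 2.511840
  t = 2.0000: CF_t = 102.850000, DF = 0.845012, PV = 86.909462
Price P = sum_t PV_t = 94.773653
Macaulay numerator sum_t t * PV_t:
  t * PV_t at t = 0.5000: 1.366251
  t * PV_t at t = 1.0000: 2.619849
  t * PV_t at t = 1.5000: 3.767760
  t * PV_t at t = 2.0000: 173.818924
Macaulay duration D = (sum_t t * PV_t) / P = 181.572784 / 94.773653 = 1.915857

Answer: Macaulay duration = 1.9159 years


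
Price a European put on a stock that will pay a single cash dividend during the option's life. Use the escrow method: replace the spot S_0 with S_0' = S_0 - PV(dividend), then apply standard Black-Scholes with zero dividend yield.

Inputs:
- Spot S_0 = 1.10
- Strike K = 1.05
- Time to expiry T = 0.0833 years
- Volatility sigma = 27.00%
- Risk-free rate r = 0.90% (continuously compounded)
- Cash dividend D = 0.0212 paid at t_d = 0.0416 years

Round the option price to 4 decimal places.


PV(D) = D * exp(-r * t_d) = 0.0212 * 0.99962567 = 0.02119206
S_0' = S_0 - PV(D) = 1.1000 - 0.02119206 = 1.07880794
d1 = (ln(S_0'/K) + (r + sigma^2/2)*T) / (sigma*sqrt(T)) = 0.39591681
d2 = d1 - sigma*sqrt(T) = 0.31799012
exp(-rT) = 0.99925058
N(-d1) = 0.34608320; N(-d2) = 0.37524622
P = K * exp(-rT) * N(-d2) - S_0' * N(-d1) = 1.0500 * 0.99925058 * 0.37524622 - 1.07880794 * 0.34608320 = 0.0204

Answer: Price = 0.0204


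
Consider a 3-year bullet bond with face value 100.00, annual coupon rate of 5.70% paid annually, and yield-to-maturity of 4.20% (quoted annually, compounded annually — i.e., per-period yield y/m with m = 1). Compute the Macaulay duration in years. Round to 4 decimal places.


Answer: Macaulay duration = 2.8445 years

Derivation:
Coupon per period c = face * coupon_rate / m = 5.700000
Periods per year m = 1; per-period yield y/m = 0.042000
Number of cashflows N = 3
Cashflows (t years, CF_t, discount factor 1/(1+y/m)^(m*t), PV):
  t = 1.0000: CF_t = 5.700000, DF = 0.959693, PV = 5.470250
  t = 2.0000: CF_t = 5.700000, DF = 0.921010, PV = 5.249760
  t = 3.0000: CF_t = 105.700000, DF = 0.883887, PV = 93.426877
Price P = sum_t PV_t = 104.146886
Macaulay numerator sum_t t * PV_t:
  t * PV_t at t = 1.0000: 5.470250
  t * PV_t at t = 2.0000: 10.499519
  t * PV_t at t = 3.0000: 280.280630
Macaulay duration D = (sum_t t * PV_t) / P = 296.250399 / 104.146886 = 2.844544


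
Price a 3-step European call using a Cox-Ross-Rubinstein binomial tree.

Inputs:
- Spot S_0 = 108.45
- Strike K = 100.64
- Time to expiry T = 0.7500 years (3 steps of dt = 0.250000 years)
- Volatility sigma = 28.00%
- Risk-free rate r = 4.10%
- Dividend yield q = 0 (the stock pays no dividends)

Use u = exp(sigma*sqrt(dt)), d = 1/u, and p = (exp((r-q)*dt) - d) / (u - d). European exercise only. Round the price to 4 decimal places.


Answer: Price = V(0,0) = 16.6864

Derivation:
dt = T/N = 0.250000
u = exp(sigma*sqrt(dt)) = 1.150274; d = 1/u = 0.869358
p = (exp((r-q)*dt) - d) / (u - d) = 0.501733
Discount per step: exp(-r*dt) = 0.989802
Stock lattice S(k, i) with i counting down-moves:
  k=0: S(0,0) = 108.4500
  k=1: S(1,0) = 124.7472; S(1,1) = 94.2819
  k=2: S(2,0) = 143.4934; S(2,1) = 108.4500; S(2,2) = 81.9647
  k=3: S(3,0) = 165.0567; S(3,1) = 124.7472; S(3,2) = 94.2819; S(3,3) = 71.2567
Terminal payoffs V(N, i) = max(S_T - K, 0):
  V(3,0) = 64.416731; V(3,1) = 24.107193; V(3,2) = 0.000000; V(3,3) = 0.000000
Backward induction: V(k, i) = exp(-r*dt) * [p * V(k+1, i) + (1-p) * V(k+1, i+1)].
  V(2,0) = exp(-r*dt) * [p*64.416731 + (1-p)*24.107193] = 43.879719
  V(2,1) = exp(-r*dt) * [p*24.107193 + (1-p)*0.000000] = 11.972019
  V(2,2) = exp(-r*dt) * [p*0.000000 + (1-p)*0.000000] = 0.000000
  V(1,0) = exp(-r*dt) * [p*43.879719 + (1-p)*11.972019] = 27.695808
  V(1,1) = exp(-r*dt) * [p*11.972019 + (1-p)*0.000000] = 5.945497
  V(0,0) = exp(-r*dt) * [p*27.695808 + (1-p)*5.945497] = 16.686420


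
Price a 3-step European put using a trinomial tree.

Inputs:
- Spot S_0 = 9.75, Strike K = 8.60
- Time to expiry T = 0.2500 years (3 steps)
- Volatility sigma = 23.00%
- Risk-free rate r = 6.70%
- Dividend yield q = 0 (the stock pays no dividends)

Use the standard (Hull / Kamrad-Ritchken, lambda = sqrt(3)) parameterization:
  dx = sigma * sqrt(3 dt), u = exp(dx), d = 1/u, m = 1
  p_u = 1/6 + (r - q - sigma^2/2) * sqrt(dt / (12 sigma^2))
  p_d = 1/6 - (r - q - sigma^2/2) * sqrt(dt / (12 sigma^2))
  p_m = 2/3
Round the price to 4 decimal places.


dt = T/N = 0.083333; dx = sigma*sqrt(3*dt) = 0.115000
u = exp(dx) = 1.121873; d = 1/u = 0.891366
p_u = 0.181359, p_m = 0.666667, p_d = 0.151975
Discount per step: exp(-r*dt) = 0.994432
Stock lattice S(k, j) with j the centered position index:
  k=0: S(0,+0) = 9.7500
  k=1: S(1,-1) = 8.6908; S(1,+0) = 9.7500; S(1,+1) = 10.9383
  k=2: S(2,-2) = 7.7467; S(2,-1) = 8.6908; S(2,+0) = 9.7500; S(2,+1) = 10.9383; S(2,+2) = 12.2714
  k=3: S(3,-3) = 6.9051; S(3,-2) = 7.7467; S(3,-1) = 8.6908; S(3,+0) = 9.7500; S(3,+1) = 10.9383; S(3,+2) = 12.2714; S(3,+3) = 13.7669
Terminal payoffs V(N, j) = max(K - S_T, 0):
  V(3,-3) = 1.694852; V(3,-2) = 0.853297; V(3,-1) = 0.000000; V(3,+0) = 0.000000; V(3,+1) = 0.000000; V(3,+2) = 0.000000; V(3,+3) = 0.000000
Backward induction: V(k, j) = exp(-r*dt) * [p_u * V(k+1, j+1) + p_m * V(k+1, j) + p_d * V(k+1, j-1)]
  V(2,-2) = exp(-r*dt) * [p_u*0.000000 + p_m*0.853297 + p_d*1.694852] = 0.821838
  V(2,-1) = exp(-r*dt) * [p_u*0.000000 + p_m*0.000000 + p_d*0.853297] = 0.128958
  V(2,+0) = exp(-r*dt) * [p_u*0.000000 + p_m*0.000000 + p_d*0.000000] = 0.000000
  V(2,+1) = exp(-r*dt) * [p_u*0.000000 + p_m*0.000000 + p_d*0.000000] = 0.000000
  V(2,+2) = exp(-r*dt) * [p_u*0.000000 + p_m*0.000000 + p_d*0.000000] = 0.000000
  V(1,-1) = exp(-r*dt) * [p_u*0.000000 + p_m*0.128958 + p_d*0.821838] = 0.209696
  V(1,+0) = exp(-r*dt) * [p_u*0.000000 + p_m*0.000000 + p_d*0.128958] = 0.019489
  V(1,+1) = exp(-r*dt) * [p_u*0.000000 + p_m*0.000000 + p_d*0.000000] = 0.000000
  V(0,+0) = exp(-r*dt) * [p_u*0.000000 + p_m*0.019489 + p_d*0.209696] = 0.044611

Answer: Price = V(0,0) = 0.0446


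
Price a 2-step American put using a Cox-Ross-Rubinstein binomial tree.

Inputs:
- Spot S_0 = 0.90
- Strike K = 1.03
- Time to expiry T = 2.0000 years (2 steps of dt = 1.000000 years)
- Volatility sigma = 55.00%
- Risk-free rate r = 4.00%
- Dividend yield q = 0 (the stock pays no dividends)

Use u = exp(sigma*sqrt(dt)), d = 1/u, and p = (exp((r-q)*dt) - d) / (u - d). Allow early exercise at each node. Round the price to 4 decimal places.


Answer: Price = V(0,0) = 0.3227

Derivation:
dt = T/N = 1.000000
u = exp(sigma*sqrt(dt)) = 1.733253; d = 1/u = 0.576950
p = (exp((r-q)*dt) - d) / (u - d) = 0.401159
Discount per step: exp(-r*dt) = 0.960789
Stock lattice S(k, i) with i counting down-moves:
  k=0: S(0,0) = 0.9000
  k=1: S(1,0) = 1.5599; S(1,1) = 0.5193
  k=2: S(2,0) = 2.7037; S(2,1) = 0.9000; S(2,2) = 0.2996
Terminal payoffs V(N, i) = max(K - S_T, 0):
  V(2,0) = 0.000000; V(2,1) = 0.130000; V(2,2) = 0.730416
Backward induction: V(k, i) = exp(-r*dt) * [p * V(k+1, i) + (1-p) * V(k+1, i+1)]; then take max(V_cont, immediate exercise) for American.
  V(1,0) = exp(-r*dt) * [p*0.000000 + (1-p)*0.130000] = 0.074797; exercise = 0.000000; V(1,0) = max -> 0.074797
  V(1,1) = exp(-r*dt) * [p*0.130000 + (1-p)*0.730416] = 0.470358; exercise = 0.510745; V(1,1) = max -> 0.510745
  V(0,0) = exp(-r*dt) * [p*0.074797 + (1-p)*0.510745] = 0.322691; exercise = 0.130000; V(0,0) = max -> 0.322691


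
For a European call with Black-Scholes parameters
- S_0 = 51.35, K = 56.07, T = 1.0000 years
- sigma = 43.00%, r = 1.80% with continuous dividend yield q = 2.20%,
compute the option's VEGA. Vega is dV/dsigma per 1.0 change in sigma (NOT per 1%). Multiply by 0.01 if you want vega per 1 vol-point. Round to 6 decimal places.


d1 = 0.0011954099; d2 = -0.4288045901
phi(d1) = 0.3989419954; exp(-qT) = 0.9782402351; exp(-rT) = 0.9821610324
Vega = S * exp(-qT) * phi(d1) * sqrt(T) = 51.3500 * 0.9782402351 * 0.3989419954 * 1.0000000000 = 20.039908

Answer: Vega = 20.039908


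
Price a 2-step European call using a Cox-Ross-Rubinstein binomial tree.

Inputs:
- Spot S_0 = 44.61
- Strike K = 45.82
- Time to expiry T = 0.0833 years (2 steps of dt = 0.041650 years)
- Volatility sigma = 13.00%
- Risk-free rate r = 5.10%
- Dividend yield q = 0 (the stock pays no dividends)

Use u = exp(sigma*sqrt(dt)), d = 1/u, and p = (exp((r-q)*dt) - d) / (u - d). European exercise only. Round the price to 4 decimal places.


dt = T/N = 0.041650
u = exp(sigma*sqrt(dt)) = 1.026886; d = 1/u = 0.973818
p = (exp((r-q)*dt) - d) / (u - d) = 0.533437
Discount per step: exp(-r*dt) = 0.997878
Stock lattice S(k, i) with i counting down-moves:
  k=0: S(0,0) = 44.6100
  k=1: S(1,0) = 45.8094; S(1,1) = 43.4420
  k=2: S(2,0) = 47.0410; S(2,1) = 44.6100; S(2,2) = 42.3046
Terminal payoffs V(N, i) = max(S_T - K, 0):
  V(2,0) = 1.221007; V(2,1) = 0.000000; V(2,2) = 0.000000
Backward induction: V(k, i) = exp(-r*dt) * [p * V(k+1, i) + (1-p) * V(k+1, i+1)].
  V(1,0) = exp(-r*dt) * [p*1.221007 + (1-p)*0.000000] = 0.649949
  V(1,1) = exp(-r*dt) * [p*0.000000 + (1-p)*0.000000] = 0.000000
  V(0,0) = exp(-r*dt) * [p*0.649949 + (1-p)*0.000000] = 0.345971

Answer: Price = V(0,0) = 0.3460


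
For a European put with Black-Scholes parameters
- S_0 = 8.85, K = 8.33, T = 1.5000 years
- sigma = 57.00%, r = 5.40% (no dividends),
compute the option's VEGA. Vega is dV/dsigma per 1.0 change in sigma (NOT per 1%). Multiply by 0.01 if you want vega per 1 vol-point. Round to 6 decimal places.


d1 = 0.5518213398; d2 = -0.1462832369
phi(d1) = 0.3425999193; exp(-qT) = 1.0000000000; exp(-rT) = 0.9221936914
Vega = S * exp(-qT) * phi(d1) * sqrt(T) = 8.8500 * 1.0000000000 * 0.3425999193 * 1.2247448714 = 3.713438

Answer: Vega = 3.713438


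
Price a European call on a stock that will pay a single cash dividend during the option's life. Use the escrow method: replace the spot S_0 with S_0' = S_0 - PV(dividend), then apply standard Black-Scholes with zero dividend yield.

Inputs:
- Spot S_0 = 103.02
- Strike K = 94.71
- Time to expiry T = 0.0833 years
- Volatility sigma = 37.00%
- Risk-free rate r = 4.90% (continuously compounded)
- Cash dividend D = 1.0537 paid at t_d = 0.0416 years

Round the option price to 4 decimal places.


Answer: Price = 9.0656

Derivation:
PV(D) = D * exp(-r * t_d) = 1.0537 * 0.99796368 = 1.05155433
S_0' = S_0 - PV(D) = 103.0200 - 1.05155433 = 101.96844567
d1 = (ln(S_0'/K) + (r + sigma^2/2)*T) / (sigma*sqrt(T)) = 0.78311291
d2 = d1 - sigma*sqrt(T) = 0.67632448
exp(-rT) = 0.99592662
N(d1) = 0.78321960; N(d2) = 0.75058267
C = S_0' * N(d1) - K * exp(-rT) * N(d2) = 101.96844567 * 0.78321960 - 94.7100 * 0.99592662 * 0.75058267 = 9.0656


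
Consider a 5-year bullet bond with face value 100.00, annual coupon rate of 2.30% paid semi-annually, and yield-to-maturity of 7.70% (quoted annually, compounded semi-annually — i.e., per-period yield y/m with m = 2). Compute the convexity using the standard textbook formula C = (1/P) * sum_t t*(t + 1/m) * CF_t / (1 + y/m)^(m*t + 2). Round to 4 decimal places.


Coupon per period c = face * coupon_rate / m = 1.150000
Periods per year m = 2; per-period yield y/m = 0.038500
Number of cashflows N = 10
Cashflows (t years, CF_t, discount factor 1/(1+y/m)^(m*t), PV):
  t = 0.5000: CF_t = 1.150000, DF = 0.962927, PV = 1.107366
  t = 1.0000: CF_t = 1.150000, DF = 0.927229, PV = 1.066313
  t = 1.5000: CF_t = 1.150000, DF = 0.892854, PV = 1.026782
  t = 2.0000: CF_t = 1.150000, DF = 0.859754, PV = 0.988717
  t = 2.5000: CF_t = 1.150000, DF = 0.827880, PV = 0.952062
  t = 3.0000: CF_t = 1.150000, DF = 0.797188, PV = 0.916767
  t = 3.5000: CF_t = 1.150000, DF = 0.767635, PV = 0.882780
  t = 4.0000: CF_t = 1.150000, DF = 0.739176, PV = 0.850053
  t = 4.5000: CF_t = 1.150000, DF = 0.711773, PV = 0.818539
  t = 5.0000: CF_t = 101.150000, DF = 0.685386, PV = 69.326756
Price P = sum_t PV_t = 77.936135
Convexity numerator sum_t t*(t + 1/m) * CF_t / (1+y/m)^(m*t + 2):
  t = 0.5000: term = 0.513391
  t = 1.0000: term = 1.483075
  t = 1.5000: term = 2.856187
  t = 2.0000: term = 4.583834
  t = 2.5000: term = 6.620848
  t = 3.0000: term = 8.925553
  t = 3.5000: term = 11.459545
  t = 4.0000: term = 14.187482
  t = 4.5000: term = 17.076893
  t = 5.0000: term = 1767.748879
Convexity = (1/P) * sum = 1835.455686 / 77.936135 = 23.550766

Answer: Convexity = 23.5508


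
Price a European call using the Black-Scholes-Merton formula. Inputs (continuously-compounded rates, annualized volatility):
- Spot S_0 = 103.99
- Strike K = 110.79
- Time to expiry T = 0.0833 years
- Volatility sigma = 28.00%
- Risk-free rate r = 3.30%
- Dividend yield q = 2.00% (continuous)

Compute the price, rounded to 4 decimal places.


d1 = (ln(S/K) + (r - q + 0.5*sigma^2) * T) / (sigma * sqrt(T)) = -0.73000150
d2 = d1 - sigma * sqrt(T) = -0.81081437
exp(-rT) = 0.99725487; exp(-qT) = 0.99833539
C = S_0 * exp(-qT) * N(d1) - K * exp(-rT) * N(d2)
N(d1) = 0.23269463; N(d2) = 0.20873614
C = 103.9900 * 0.99833539 * 0.23269463 - 110.7900 * 0.99725487 * 0.20873614 = 1.0952

Answer: Price = 1.0952


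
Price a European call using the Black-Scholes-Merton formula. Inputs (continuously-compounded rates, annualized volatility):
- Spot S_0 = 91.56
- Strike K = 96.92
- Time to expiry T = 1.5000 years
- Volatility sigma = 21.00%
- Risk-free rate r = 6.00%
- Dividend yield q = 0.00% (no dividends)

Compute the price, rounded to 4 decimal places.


d1 = (ln(S/K) + (r - q + 0.5*sigma^2) * T) / (sigma * sqrt(T)) = 0.25732706
d2 = d1 - sigma * sqrt(T) = 0.00013064
exp(-rT) = 0.91393119; exp(-qT) = 1.00000000
C = S_0 * exp(-qT) * N(d1) - K * exp(-rT) * N(d2)
N(d1) = 0.60153685; N(d2) = 0.50005212
C = 91.5600 * 1.00000000 * 0.60153685 - 96.9200 * 0.91393119 * 0.50005212 = 10.7830

Answer: Price = 10.7830


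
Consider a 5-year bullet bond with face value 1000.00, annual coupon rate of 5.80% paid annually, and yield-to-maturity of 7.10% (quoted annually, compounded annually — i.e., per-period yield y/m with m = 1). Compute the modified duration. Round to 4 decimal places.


Coupon per period c = face * coupon_rate / m = 58.000000
Periods per year m = 1; per-period yield y/m = 0.071000
Number of cashflows N = 5
Cashflows (t years, CF_t, discount factor 1/(1+y/m)^(m*t), PV):
  t = 1.0000: CF_t = 58.000000, DF = 0.933707, PV = 54.154995
  t = 2.0000: CF_t = 58.000000, DF = 0.871808, PV = 50.564888
  t = 3.0000: CF_t = 58.000000, DF = 0.814013, PV = 47.212781
  t = 4.0000: CF_t = 58.000000, DF = 0.760050, PV = 44.082895
  t = 5.0000: CF_t = 1058.000000, DF = 0.709664, PV = 750.824289
Price P = sum_t PV_t = 946.839849
First compute Macaulay numerator sum_t t * PV_t:
  t * PV_t at t = 1.0000: 54.154995
  t * PV_t at t = 2.0000: 101.129777
  t * PV_t at t = 3.0000: 141.638342
  t * PV_t at t = 4.0000: 176.331581
  t * PV_t at t = 5.0000: 3754.121445
Macaulay duration D = 4227.376141 / 946.839849 = 4.464721
Modified duration = D / (1 + y/m) = 4.464721 / (1 + 0.071000) = 4.168741

Answer: Modified duration = 4.1687


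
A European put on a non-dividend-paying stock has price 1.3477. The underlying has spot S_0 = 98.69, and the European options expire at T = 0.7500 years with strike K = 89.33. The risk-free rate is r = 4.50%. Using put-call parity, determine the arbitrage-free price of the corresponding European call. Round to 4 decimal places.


Put-call parity: C - P = S_0 * exp(-qT) - K * exp(-rT).
S_0 * exp(-qT) = 98.6900 * 1.00000000 = 98.69000000
K * exp(-rT) = 89.3300 * 0.96681318 = 86.36542117
C = P + S*exp(-qT) - K*exp(-rT)
C = 1.3477 + 98.69000000 - 86.36542117 = 13.6723

Answer: Call price = 13.6723


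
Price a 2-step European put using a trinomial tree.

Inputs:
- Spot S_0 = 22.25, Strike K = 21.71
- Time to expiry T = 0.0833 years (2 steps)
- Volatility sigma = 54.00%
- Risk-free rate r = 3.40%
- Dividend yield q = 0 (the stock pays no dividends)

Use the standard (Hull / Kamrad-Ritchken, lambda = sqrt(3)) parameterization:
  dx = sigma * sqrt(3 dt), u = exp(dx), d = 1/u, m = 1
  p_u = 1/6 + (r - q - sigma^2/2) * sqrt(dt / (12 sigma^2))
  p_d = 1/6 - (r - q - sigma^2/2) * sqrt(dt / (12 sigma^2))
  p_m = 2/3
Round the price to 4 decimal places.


dt = T/N = 0.041650; dx = sigma*sqrt(3*dt) = 0.190881
u = exp(dx) = 1.210315; d = 1/u = 0.826231
p_u = 0.154469, p_m = 0.666667, p_d = 0.178864
Discount per step: exp(-r*dt) = 0.998585
Stock lattice S(k, j) with j the centered position index:
  k=0: S(0,+0) = 22.2500
  k=1: S(1,-1) = 18.3836; S(1,+0) = 22.2500; S(1,+1) = 26.9295
  k=2: S(2,-2) = 15.1891; S(2,-1) = 18.3836; S(2,+0) = 22.2500; S(2,+1) = 26.9295; S(2,+2) = 32.5932
Terminal payoffs V(N, j) = max(K - S_T, 0):
  V(2,-2) = 6.520860; V(2,-1) = 3.326356; V(2,+0) = 0.000000; V(2,+1) = 0.000000; V(2,+2) = 0.000000
Backward induction: V(k, j) = exp(-r*dt) * [p_u * V(k+1, j+1) + p_m * V(k+1, j) + p_d * V(k+1, j-1)]
  V(1,-1) = exp(-r*dt) * [p_u*0.000000 + p_m*3.326356 + p_d*6.520860] = 3.379129
  V(1,+0) = exp(-r*dt) * [p_u*0.000000 + p_m*0.000000 + p_d*3.326356] = 0.594123
  V(1,+1) = exp(-r*dt) * [p_u*0.000000 + p_m*0.000000 + p_d*0.000000] = 0.000000
  V(0,+0) = exp(-r*dt) * [p_u*0.000000 + p_m*0.594123 + p_d*3.379129] = 0.999071

Answer: Price = V(0,0) = 0.9991


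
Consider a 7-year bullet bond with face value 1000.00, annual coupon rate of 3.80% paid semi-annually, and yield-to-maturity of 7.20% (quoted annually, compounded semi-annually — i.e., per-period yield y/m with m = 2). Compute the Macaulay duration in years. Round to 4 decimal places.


Answer: Macaulay duration = 6.1064 years

Derivation:
Coupon per period c = face * coupon_rate / m = 19.000000
Periods per year m = 2; per-period yield y/m = 0.036000
Number of cashflows N = 14
Cashflows (t years, CF_t, discount factor 1/(1+y/m)^(m*t), PV):
  t = 0.5000: CF_t = 19.000000, DF = 0.965251, PV = 18.339768
  t = 1.0000: CF_t = 19.000000, DF = 0.931709, PV = 17.702479
  t = 1.5000: CF_t = 19.000000, DF = 0.899333, PV = 17.087335
  t = 2.0000: CF_t = 19.000000, DF = 0.868082, PV = 16.493567
  t = 2.5000: CF_t = 19.000000, DF = 0.837917, PV = 15.920431
  t = 3.0000: CF_t = 19.000000, DF = 0.808801, PV = 15.367211
  t = 3.5000: CF_t = 19.000000, DF = 0.780696, PV = 14.833216
  t = 4.0000: CF_t = 19.000000, DF = 0.753567, PV = 14.317776
  t = 4.5000: CF_t = 19.000000, DF = 0.727381, PV = 13.820247
  t = 5.0000: CF_t = 19.000000, DF = 0.702106, PV = 13.340007
  t = 5.5000: CF_t = 19.000000, DF = 0.677708, PV = 12.876454
  t = 6.0000: CF_t = 19.000000, DF = 0.654158, PV = 12.429010
  t = 6.5000: CF_t = 19.000000, DF = 0.631427, PV = 11.997114
  t = 7.0000: CF_t = 1019.000000, DF = 0.609486, PV = 621.065791
Price P = sum_t PV_t = 815.590406
Macaulay numerator sum_t t * PV_t:
  t * PV_t at t = 0.5000: 9.169884
  t * PV_t at t = 1.0000: 17.702479
  t * PV_t at t = 1.5000: 25.631003
  t * PV_t at t = 2.0000: 32.987133
  t * PV_t at t = 2.5000: 39.801078
  t * PV_t at t = 3.0000: 46.101634
  t * PV_t at t = 3.5000: 51.916255
  t * PV_t at t = 4.0000: 57.271103
  t * PV_t at t = 4.5000: 62.191111
  t * PV_t at t = 5.0000: 66.700033
  t * PV_t at t = 5.5000: 70.820499
  t * PV_t at t = 6.0000: 74.574060
  t * PV_t at t = 6.5000: 77.981240
  t * PV_t at t = 7.0000: 4347.460535
Macaulay duration D = (sum_t t * PV_t) / P = 4980.308048 / 815.590406 = 6.106384


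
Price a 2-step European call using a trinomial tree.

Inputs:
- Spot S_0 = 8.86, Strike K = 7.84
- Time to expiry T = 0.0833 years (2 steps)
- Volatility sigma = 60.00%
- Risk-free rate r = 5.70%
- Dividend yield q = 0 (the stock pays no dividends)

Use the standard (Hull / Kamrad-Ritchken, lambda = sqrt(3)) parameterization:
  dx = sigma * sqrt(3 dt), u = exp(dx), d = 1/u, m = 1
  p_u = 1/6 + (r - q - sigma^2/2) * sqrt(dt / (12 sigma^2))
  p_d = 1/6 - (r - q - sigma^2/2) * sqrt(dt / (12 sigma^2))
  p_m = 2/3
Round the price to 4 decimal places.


dt = T/N = 0.041650; dx = sigma*sqrt(3*dt) = 0.212090
u = exp(dx) = 1.236259; d = 1/u = 0.808892
p_u = 0.154589, p_m = 0.666667, p_d = 0.178744
Discount per step: exp(-r*dt) = 0.997629
Stock lattice S(k, j) with j the centered position index:
  k=0: S(0,+0) = 8.8600
  k=1: S(1,-1) = 7.1668; S(1,+0) = 8.8600; S(1,+1) = 10.9533
  k=2: S(2,-2) = 5.7972; S(2,-1) = 7.1668; S(2,+0) = 8.8600; S(2,+1) = 10.9533; S(2,+2) = 13.5411
Terminal payoffs V(N, j) = max(S_T - K, 0):
  V(2,-2) = 0.000000; V(2,-1) = 0.000000; V(2,+0) = 1.020000; V(2,+1) = 3.113252; V(2,+2) = 5.701052
Backward induction: V(k, j) = exp(-r*dt) * [p_u * V(k+1, j+1) + p_m * V(k+1, j) + p_d * V(k+1, j-1)]
  V(1,-1) = exp(-r*dt) * [p_u*1.020000 + p_m*0.000000 + p_d*0.000000] = 0.157307
  V(1,+0) = exp(-r*dt) * [p_u*3.113252 + p_m*1.020000 + p_d*0.000000] = 1.158522
  V(1,+1) = exp(-r*dt) * [p_u*5.701052 + p_m*3.113252 + p_d*1.020000] = 3.131698
  V(0,+0) = exp(-r*dt) * [p_u*3.131698 + p_m*1.158522 + p_d*0.157307] = 1.281547

Answer: Price = V(0,0) = 1.2815


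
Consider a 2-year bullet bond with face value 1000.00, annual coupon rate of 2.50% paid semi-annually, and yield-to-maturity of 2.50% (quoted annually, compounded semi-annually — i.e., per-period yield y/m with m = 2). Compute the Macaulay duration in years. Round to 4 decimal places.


Coupon per period c = face * coupon_rate / m = 12.500000
Periods per year m = 2; per-period yield y/m = 0.012500
Number of cashflows N = 4
Cashflows (t years, CF_t, discount factor 1/(1+y/m)^(m*t), PV):
  t = 0.5000: CF_t = 12.500000, DF = 0.987654, PV = 12.345679
  t = 1.0000: CF_t = 12.500000, DF = 0.975461, PV = 12.193263
  t = 1.5000: CF_t = 12.500000, DF = 0.963418, PV = 12.042729
  t = 2.0000: CF_t = 1012.500000, DF = 0.951524, PV = 963.418329
Price P = sum_t PV_t = 1000.000000
Macaulay numerator sum_t t * PV_t:
  t * PV_t at t = 0.5000: 6.172840
  t * PV_t at t = 1.0000: 12.193263
  t * PV_t at t = 1.5000: 18.064094
  t * PV_t at t = 2.0000: 1926.836657
Macaulay duration D = (sum_t t * PV_t) / P = 1963.266854 / 1000.000000 = 1.963267

Answer: Macaulay duration = 1.9633 years


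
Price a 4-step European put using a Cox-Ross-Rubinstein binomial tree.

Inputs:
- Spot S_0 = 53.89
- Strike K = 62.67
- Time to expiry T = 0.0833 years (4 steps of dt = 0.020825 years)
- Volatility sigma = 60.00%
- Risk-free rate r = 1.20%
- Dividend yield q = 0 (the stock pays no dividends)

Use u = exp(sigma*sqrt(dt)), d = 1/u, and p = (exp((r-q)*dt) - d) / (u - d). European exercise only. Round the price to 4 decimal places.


Answer: Price = V(0,0) = 9.7570

Derivation:
dt = T/N = 0.020825
u = exp(sigma*sqrt(dt)) = 1.090444; d = 1/u = 0.917057
p = (exp((r-q)*dt) - d) / (u - d) = 0.479809
Discount per step: exp(-r*dt) = 0.999750
Stock lattice S(k, i) with i counting down-moves:
  k=0: S(0,0) = 53.8900
  k=1: S(1,0) = 58.7640; S(1,1) = 49.4202
  k=2: S(2,0) = 64.0789; S(2,1) = 53.8900; S(2,2) = 45.3212
  k=3: S(3,0) = 69.8745; S(3,1) = 58.7640; S(3,2) = 49.4202; S(3,3) = 41.5621
  k=4: S(4,0) = 76.1942; S(4,1) = 64.0789; S(4,2) = 53.8900; S(4,3) = 45.3212; S(4,4) = 38.1149
Terminal payoffs V(N, i) = max(K - S_T, 0):
  V(4,0) = 0.000000; V(4,1) = 0.000000; V(4,2) = 8.780000; V(4,3) = 17.348819; V(4,4) = 24.555147
Backward induction: V(k, i) = exp(-r*dt) * [p * V(k+1, i) + (1-p) * V(k+1, i+1)].
  V(3,0) = exp(-r*dt) * [p*0.000000 + (1-p)*0.000000] = 0.000000
  V(3,1) = exp(-r*dt) * [p*0.000000 + (1-p)*8.780000] = 4.566139
  V(3,2) = exp(-r*dt) * [p*8.780000 + (1-p)*17.348819] = 13.234118
  V(3,3) = exp(-r*dt) * [p*17.348819 + (1-p)*24.555147] = 21.092216
  V(2,0) = exp(-r*dt) * [p*0.000000 + (1-p)*4.566139] = 2.374672
  V(2,1) = exp(-r*dt) * [p*4.566139 + (1-p)*13.234118] = 9.072879
  V(2,2) = exp(-r*dt) * [p*13.234118 + (1-p)*21.092216] = 17.317504
  V(1,0) = exp(-r*dt) * [p*2.374672 + (1-p)*9.072879] = 5.857557
  V(1,1) = exp(-r*dt) * [p*9.072879 + (1-p)*17.317504] = 13.358323
  V(0,0) = exp(-r*dt) * [p*5.857557 + (1-p)*13.358323] = 9.756952


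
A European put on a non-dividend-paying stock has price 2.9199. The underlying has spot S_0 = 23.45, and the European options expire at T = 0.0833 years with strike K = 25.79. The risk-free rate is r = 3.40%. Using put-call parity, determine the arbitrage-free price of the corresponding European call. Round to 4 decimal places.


Answer: Call price = 0.6528

Derivation:
Put-call parity: C - P = S_0 * exp(-qT) - K * exp(-rT).
S_0 * exp(-qT) = 23.4500 * 1.00000000 = 23.45000000
K * exp(-rT) = 25.7900 * 0.99717181 = 25.71706090
C = P + S*exp(-qT) - K*exp(-rT)
C = 2.9199 + 23.45000000 - 25.71706090 = 0.6528


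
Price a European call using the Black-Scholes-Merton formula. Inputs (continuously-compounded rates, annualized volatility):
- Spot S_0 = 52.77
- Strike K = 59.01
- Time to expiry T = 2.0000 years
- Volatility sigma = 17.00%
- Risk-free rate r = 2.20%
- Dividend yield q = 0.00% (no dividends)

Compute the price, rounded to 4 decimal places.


Answer: Price = 3.5813

Derivation:
d1 = (ln(S/K) + (r - q + 0.5*sigma^2) * T) / (sigma * sqrt(T)) = -0.16165324
d2 = d1 - sigma * sqrt(T) = -0.40206954
exp(-rT) = 0.95695396; exp(-qT) = 1.00000000
C = S_0 * exp(-qT) * N(d1) - K * exp(-rT) * N(d2)
N(d1) = 0.43578947; N(d2) = 0.34381642
C = 52.7700 * 1.00000000 * 0.43578947 - 59.0100 * 0.95695396 * 0.34381642 = 3.5813


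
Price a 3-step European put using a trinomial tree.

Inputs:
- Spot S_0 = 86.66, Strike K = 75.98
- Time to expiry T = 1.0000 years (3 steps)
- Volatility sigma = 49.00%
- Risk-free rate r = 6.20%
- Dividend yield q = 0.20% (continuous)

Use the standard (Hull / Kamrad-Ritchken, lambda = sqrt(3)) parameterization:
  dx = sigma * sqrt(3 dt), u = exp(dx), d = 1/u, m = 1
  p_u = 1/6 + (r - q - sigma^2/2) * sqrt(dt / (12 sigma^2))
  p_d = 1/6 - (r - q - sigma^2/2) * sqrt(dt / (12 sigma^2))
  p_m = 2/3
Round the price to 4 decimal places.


Answer: Price = V(0,0) = 8.9014

Derivation:
dt = T/N = 0.333333; dx = sigma*sqrt(3*dt) = 0.490000
u = exp(dx) = 1.632316; d = 1/u = 0.612626
p_u = 0.146241, p_m = 0.666667, p_d = 0.187092
Discount per step: exp(-r*dt) = 0.979545
Stock lattice S(k, j) with j the centered position index:
  k=0: S(0,+0) = 86.6600
  k=1: S(1,-1) = 53.0902; S(1,+0) = 86.6600; S(1,+1) = 141.4565
  k=2: S(2,-2) = 32.5245; S(2,-1) = 53.0902; S(2,+0) = 86.6600; S(2,+1) = 141.4565; S(2,+2) = 230.9018
  k=3: S(3,-3) = 19.9253; S(3,-2) = 32.5245; S(3,-1) = 53.0902; S(3,+0) = 86.6600; S(3,+1) = 141.4565; S(3,+2) = 230.9018; S(3,+3) = 376.9047
Terminal payoffs V(N, j) = max(K - S_T, 0):
  V(3,-3) = 56.054657; V(3,-2) = 43.455540; V(3,-1) = 22.889797; V(3,+0) = 0.000000; V(3,+1) = 0.000000; V(3,+2) = 0.000000; V(3,+3) = 0.000000
Backward induction: V(k, j) = exp(-r*dt) * [p_u * V(k+1, j+1) + p_m * V(k+1, j) + p_d * V(k+1, j-1)]
  V(2,-2) = exp(-r*dt) * [p_u*22.889797 + p_m*43.455540 + p_d*56.054657] = 41.929606
  V(2,-1) = exp(-r*dt) * [p_u*0.000000 + p_m*22.889797 + p_d*43.455540] = 22.911608
  V(2,+0) = exp(-r*dt) * [p_u*0.000000 + p_m*0.000000 + p_d*22.889797] = 4.194898
  V(2,+1) = exp(-r*dt) * [p_u*0.000000 + p_m*0.000000 + p_d*0.000000] = 0.000000
  V(2,+2) = exp(-r*dt) * [p_u*0.000000 + p_m*0.000000 + p_d*0.000000] = 0.000000
  V(1,-1) = exp(-r*dt) * [p_u*4.194898 + p_m*22.911608 + p_d*41.929606] = 23.247121
  V(1,+0) = exp(-r*dt) * [p_u*0.000000 + p_m*4.194898 + p_d*22.911608] = 6.938290
  V(1,+1) = exp(-r*dt) * [p_u*0.000000 + p_m*0.000000 + p_d*4.194898] = 0.768778
  V(0,+0) = exp(-r*dt) * [p_u*0.768778 + p_m*6.938290 + p_d*23.247121] = 8.901423


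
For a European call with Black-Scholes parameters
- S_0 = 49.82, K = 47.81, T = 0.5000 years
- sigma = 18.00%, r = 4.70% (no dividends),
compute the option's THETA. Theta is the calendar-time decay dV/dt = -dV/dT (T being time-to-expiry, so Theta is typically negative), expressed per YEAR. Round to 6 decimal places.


Answer: Theta = -3.622412

Derivation:
d1 = 0.5718269396; d2 = 0.4445477190
phi(d1) = 0.3387707827; exp(-qT) = 1.0000000000; exp(-rT) = 0.9767739747
Theta = -S*exp(-qT)*phi(d1)*sigma/(2*sqrt(T)) - r*K*exp(-rT)*N(d2) + q*S*exp(-qT)*N(d1)
N(d1) = 0.7162803878; N(d2) = 0.6716766817; sqrt(T) = 0.7071067812
Term 1 = -49.8200 * 1.0000000000 * 0.3387707827 * 0.1800 / (2 * 0.7071067812) = -2.1481627328
Term 2 = -0.0470 * 47.8100 * 0.9767739747 * 0.6716766817 = -1.4742493762
Term 3 = 0 (no dividend yield, q = 0)
Theta = -2.1481627328 + (-1.4742493762) + (0.0000000000) = -3.622412


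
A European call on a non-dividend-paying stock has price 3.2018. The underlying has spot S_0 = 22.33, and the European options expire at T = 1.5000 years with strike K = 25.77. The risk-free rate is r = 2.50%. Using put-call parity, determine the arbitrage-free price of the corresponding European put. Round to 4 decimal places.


Put-call parity: C - P = S_0 * exp(-qT) - K * exp(-rT).
S_0 * exp(-qT) = 22.3300 * 1.00000000 = 22.33000000
K * exp(-rT) = 25.7700 * 0.96319442 = 24.82152014
P = C - S*exp(-qT) + K*exp(-rT)
P = 3.2018 - 22.33000000 + 24.82152014 = 5.6933

Answer: Put price = 5.6933


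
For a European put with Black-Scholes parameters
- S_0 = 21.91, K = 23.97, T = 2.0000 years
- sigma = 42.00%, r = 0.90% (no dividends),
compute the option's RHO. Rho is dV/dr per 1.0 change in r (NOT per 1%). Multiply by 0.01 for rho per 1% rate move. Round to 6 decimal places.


Answer: Rho = -31.170819

Derivation:
d1 = 0.1760024221; d2 = -0.4179672741
phi(d1) = 0.3928108976; exp(-qT) = 1.0000000000; exp(-rT) = 0.9821610324
N(-d2) = 0.6620144777
Rho = -K*T*exp(-rT)*N(-d2) = -23.9700 * 2.0000 * 0.9821610324 * 0.6620144777 = -31.170819


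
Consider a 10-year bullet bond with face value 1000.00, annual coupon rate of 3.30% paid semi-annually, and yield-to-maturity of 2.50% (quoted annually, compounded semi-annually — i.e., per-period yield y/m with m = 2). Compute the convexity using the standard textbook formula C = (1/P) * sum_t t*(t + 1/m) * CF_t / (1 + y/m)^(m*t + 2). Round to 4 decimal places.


Answer: Convexity = 84.2292

Derivation:
Coupon per period c = face * coupon_rate / m = 16.500000
Periods per year m = 2; per-period yield y/m = 0.012500
Number of cashflows N = 20
Cashflows (t years, CF_t, discount factor 1/(1+y/m)^(m*t), PV):
  t = 0.5000: CF_t = 16.500000, DF = 0.987654, PV = 16.296296
  t = 1.0000: CF_t = 16.500000, DF = 0.975461, PV = 16.095107
  t = 1.5000: CF_t = 16.500000, DF = 0.963418, PV = 15.896402
  t = 2.0000: CF_t = 16.500000, DF = 0.951524, PV = 15.700151
  t = 2.5000: CF_t = 16.500000, DF = 0.939777, PV = 15.506322
  t = 3.0000: CF_t = 16.500000, DF = 0.928175, PV = 15.314885
  t = 3.5000: CF_t = 16.500000, DF = 0.916716, PV = 15.125813
  t = 4.0000: CF_t = 16.500000, DF = 0.905398, PV = 14.939074
  t = 4.5000: CF_t = 16.500000, DF = 0.894221, PV = 14.754641
  t = 5.0000: CF_t = 16.500000, DF = 0.883181, PV = 14.572485
  t = 5.5000: CF_t = 16.500000, DF = 0.872277, PV = 14.392578
  t = 6.0000: CF_t = 16.500000, DF = 0.861509, PV = 14.214892
  t = 6.5000: CF_t = 16.500000, DF = 0.850873, PV = 14.039399
  t = 7.0000: CF_t = 16.500000, DF = 0.840368, PV = 13.866073
  t = 7.5000: CF_t = 16.500000, DF = 0.829993, PV = 13.694887
  t = 8.0000: CF_t = 16.500000, DF = 0.819746, PV = 13.525815
  t = 8.5000: CF_t = 16.500000, DF = 0.809626, PV = 13.358829
  t = 9.0000: CF_t = 16.500000, DF = 0.799631, PV = 13.193906
  t = 9.5000: CF_t = 16.500000, DF = 0.789759, PV = 13.031018
  t = 10.0000: CF_t = 1016.500000, DF = 0.780009, PV = 792.878689
Price P = sum_t PV_t = 1070.397265
Convexity numerator sum_t t*(t + 1/m) * CF_t / (1+y/m)^(m*t + 2):
  t = 0.5000: term = 7.948201
  t = 1.0000: term = 23.550226
  t = 1.5000: term = 46.518965
  t = 2.0000: term = 76.574427
  t = 2.5000: term = 113.443596
  t = 3.0000: term = 156.860281
  t = 3.5000: term = 206.564979
  t = 4.0000: term = 262.304735
  t = 4.5000: term = 323.833006
  t = 5.0000: term = 390.909527
  t = 5.5000: term = 463.300181
  t = 6.0000: term = 540.776866
  t = 6.5000: term = 623.117377
  t = 7.0000: term = 710.105273
  t = 7.5000: term = 801.529761
  t = 8.0000: term = 897.185576
  t = 8.5000: term = 996.872862
  t = 9.0000: term = 1100.397060
  t = 9.5000: term = 1207.568790
  t = 10.0000: term = 81209.339926
Convexity = (1/P) * sum = 90158.701615 / 1070.397265 = 84.229197


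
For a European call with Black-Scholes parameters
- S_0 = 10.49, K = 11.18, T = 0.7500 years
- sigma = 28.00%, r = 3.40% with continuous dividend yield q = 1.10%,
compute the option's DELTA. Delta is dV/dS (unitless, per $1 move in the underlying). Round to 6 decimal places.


Answer: Delta = 0.468088

Derivation:
d1 = -0.0703296975; d2 = -0.3128168106
phi(d1) = 0.3979568620; exp(-qT) = 0.9917839379; exp(-rT) = 0.9748223790
N(d1) = 0.4719656229
Delta = exp(-qT) * N(d1) = 0.9917839379 * 0.4719656229 = 0.468088


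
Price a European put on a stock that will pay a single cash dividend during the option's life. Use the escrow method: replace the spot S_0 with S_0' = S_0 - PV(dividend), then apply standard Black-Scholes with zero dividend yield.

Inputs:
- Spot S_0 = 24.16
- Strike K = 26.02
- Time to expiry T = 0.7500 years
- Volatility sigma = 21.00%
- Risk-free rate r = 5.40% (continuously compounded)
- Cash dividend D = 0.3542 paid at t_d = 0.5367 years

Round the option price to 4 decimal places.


PV(D) = D * exp(-r * t_d) = 0.3542 * 0.97143414 = 0.34408197
S_0' = S_0 - PV(D) = 24.1600 - 0.34408197 = 23.81591803
d1 = (ln(S_0'/K) + (r + sigma^2/2)*T) / (sigma*sqrt(T)) = -0.17306097
d2 = d1 - sigma*sqrt(T) = -0.35492631
exp(-rT) = 0.96030916
N(-d1) = 0.56869825; N(-d2) = 0.63867760
P = K * exp(-rT) * N(-d2) - S_0' * N(-d1) = 26.0200 * 0.96030916 * 0.63867760 - 23.81591803 * 0.56869825 = 2.4147

Answer: Price = 2.4147


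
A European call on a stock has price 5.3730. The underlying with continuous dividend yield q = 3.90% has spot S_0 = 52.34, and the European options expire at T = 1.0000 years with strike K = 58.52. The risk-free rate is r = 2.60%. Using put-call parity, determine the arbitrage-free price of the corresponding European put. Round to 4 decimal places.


Put-call parity: C - P = S_0 * exp(-qT) - K * exp(-rT).
S_0 * exp(-qT) = 52.3400 * 0.96175071 = 50.33803212
K * exp(-rT) = 58.5200 * 0.97433509 = 57.01808944
P = C - S*exp(-qT) + K*exp(-rT)
P = 5.3730 - 50.33803212 + 57.01808944 = 12.0531

Answer: Put price = 12.0531


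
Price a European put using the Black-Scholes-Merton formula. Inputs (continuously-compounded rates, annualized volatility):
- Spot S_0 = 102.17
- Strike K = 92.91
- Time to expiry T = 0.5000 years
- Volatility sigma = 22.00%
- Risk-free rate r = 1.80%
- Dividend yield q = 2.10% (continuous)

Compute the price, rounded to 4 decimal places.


d1 = (ln(S/K) + (r - q + 0.5*sigma^2) * T) / (sigma * sqrt(T)) = 0.67886629
d2 = d1 - sigma * sqrt(T) = 0.52330279
exp(-rT) = 0.99104038; exp(-qT) = 0.98955493
P = K * exp(-rT) * N(-d2) - S_0 * exp(-qT) * N(-d1)
N(-d1) = 0.24861129; N(-d2) = 0.30038178
P = 92.9100 * 0.99104038 * 0.30038178 - 102.1700 * 0.98955493 * 0.24861129 = 2.5231

Answer: Price = 2.5231


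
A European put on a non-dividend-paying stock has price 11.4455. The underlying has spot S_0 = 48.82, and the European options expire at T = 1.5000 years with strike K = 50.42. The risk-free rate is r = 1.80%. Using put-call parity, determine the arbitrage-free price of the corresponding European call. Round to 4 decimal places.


Answer: Call price = 11.1886

Derivation:
Put-call parity: C - P = S_0 * exp(-qT) - K * exp(-rT).
S_0 * exp(-qT) = 48.8200 * 1.00000000 = 48.82000000
K * exp(-rT) = 50.4200 * 0.97336124 = 49.07687380
C = P + S*exp(-qT) - K*exp(-rT)
C = 11.4455 + 48.82000000 - 49.07687380 = 11.1886
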